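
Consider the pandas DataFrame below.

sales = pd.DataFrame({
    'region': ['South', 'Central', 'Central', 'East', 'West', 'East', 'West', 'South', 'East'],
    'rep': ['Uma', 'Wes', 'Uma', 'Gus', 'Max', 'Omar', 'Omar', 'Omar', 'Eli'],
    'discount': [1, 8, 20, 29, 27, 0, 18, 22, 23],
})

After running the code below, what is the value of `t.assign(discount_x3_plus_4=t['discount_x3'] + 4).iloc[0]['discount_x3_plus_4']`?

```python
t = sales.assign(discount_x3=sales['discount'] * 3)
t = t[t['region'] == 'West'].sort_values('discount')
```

58

add column discount_x3 = sales['discount'] * 3:
    region   rep  discount  discount_x3
0    South   Uma         1            3
1  Central   Wes         8           24
2  Central   Uma        20           60
3     East   Gus        29           87
4     West   Max        27           81
5     East  Omar         0            0
6     West  Omar        18           54
7    South  Omar        22           66
8     East   Eli        23           69
filter rows where region == 'West':
  region   rep  discount  discount_x3
4   West   Max        27           81
6   West  Omar        18           54
sort by discount:
  region   rep  discount  discount_x3
6   West  Omar        18           54
4   West   Max        27           81
add column discount_x3_plus_4 = t['discount_x3'] + 4:
  region   rep  discount  discount_x3  discount_x3_plus_4
6   West  Omar        18           54                  58
4   West   Max        27           81                  85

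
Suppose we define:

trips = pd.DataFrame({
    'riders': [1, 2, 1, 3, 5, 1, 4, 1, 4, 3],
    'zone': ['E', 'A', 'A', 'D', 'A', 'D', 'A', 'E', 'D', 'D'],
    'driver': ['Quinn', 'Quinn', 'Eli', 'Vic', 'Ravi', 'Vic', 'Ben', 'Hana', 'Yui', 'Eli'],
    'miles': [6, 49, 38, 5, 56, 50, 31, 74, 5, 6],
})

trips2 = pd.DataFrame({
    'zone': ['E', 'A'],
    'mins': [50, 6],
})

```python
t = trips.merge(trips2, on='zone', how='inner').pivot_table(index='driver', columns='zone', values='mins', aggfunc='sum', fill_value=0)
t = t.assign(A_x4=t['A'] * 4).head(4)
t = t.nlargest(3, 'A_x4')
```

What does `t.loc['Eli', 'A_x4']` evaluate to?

merge on 'zone' (how='inner') → 6 rows:
   riders zone driver  miles  mins
0       1    E  Quinn      6    50
1       2    A  Quinn     49     6
2       1    A    Eli     38     6
3       5    A   Ravi     56     6
4       4    A    Ben     31     6
5       1    E   Hana     74    50
pivot: rows=driver, cols=zone, sum(mins):
zone    A   E
driver       
Ben     6   0
Eli     6   0
Hana    0  50
Quinn   6  50
Ravi    6   0
add column A_x4 = t['A'] * 4:
zone    A   E  A_x4
driver             
Ben     6   0    24
Eli     6   0    24
Hana    0  50     0
Quinn   6  50    24
Ravi    6   0    24
take first 4 rows:
zone    A   E  A_x4
driver             
Ben     6   0    24
Eli     6   0    24
Hana    0  50     0
Quinn   6  50    24
take 3 rows with largest A_x4:
zone    A   E  A_x4
driver             
Ben     6   0    24
Eli     6   0    24
Quinn   6  50    24
Then the value at row 'Eli', column 'A_x4': 24

24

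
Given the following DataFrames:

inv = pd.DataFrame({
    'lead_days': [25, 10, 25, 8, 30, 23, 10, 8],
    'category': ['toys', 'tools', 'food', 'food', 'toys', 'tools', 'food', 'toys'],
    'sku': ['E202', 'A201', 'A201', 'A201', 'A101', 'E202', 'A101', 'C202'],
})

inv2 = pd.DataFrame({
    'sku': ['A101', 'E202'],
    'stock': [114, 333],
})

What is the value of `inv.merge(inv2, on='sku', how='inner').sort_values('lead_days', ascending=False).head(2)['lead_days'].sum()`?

merge on 'sku' (how='inner') → 4 rows:
   lead_days category   sku  stock
0         25     toys  E202    333
1         30     toys  A101    114
2         23    tools  E202    333
3         10     food  A101    114
sort by lead_days descending:
   lead_days category   sku  stock
1         30     toys  A101    114
0         25     toys  E202    333
2         23    tools  E202    333
3         10     food  A101    114
take first 2 rows:
   lead_days category   sku  stock
1         30     toys  A101    114
0         25     toys  E202    333
sum of column 'lead_days' → 55

55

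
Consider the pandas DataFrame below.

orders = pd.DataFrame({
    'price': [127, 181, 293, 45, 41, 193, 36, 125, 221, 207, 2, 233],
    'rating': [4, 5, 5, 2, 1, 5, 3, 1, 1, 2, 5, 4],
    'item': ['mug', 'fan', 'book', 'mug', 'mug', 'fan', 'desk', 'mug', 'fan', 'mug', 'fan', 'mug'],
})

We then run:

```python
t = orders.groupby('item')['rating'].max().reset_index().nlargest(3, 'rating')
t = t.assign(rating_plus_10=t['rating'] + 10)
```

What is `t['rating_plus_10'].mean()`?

group by item, max of rating:
item
book    5
desk    3
fan     5
mug     4
Name: rating, dtype: int64
reset_index():
   item  rating
0  book       5
1  desk       3
2   fan       5
3   mug       4
take 3 rows with largest rating:
   item  rating
0  book       5
2   fan       5
3   mug       4
add column rating_plus_10 = t['rating'] + 10:
   item  rating  rating_plus_10
0  book       5              15
2   fan       5              15
3   mug       4              14
Finally, mean of column 'rating_plus_10' = 14.6666666667.

14.6666666667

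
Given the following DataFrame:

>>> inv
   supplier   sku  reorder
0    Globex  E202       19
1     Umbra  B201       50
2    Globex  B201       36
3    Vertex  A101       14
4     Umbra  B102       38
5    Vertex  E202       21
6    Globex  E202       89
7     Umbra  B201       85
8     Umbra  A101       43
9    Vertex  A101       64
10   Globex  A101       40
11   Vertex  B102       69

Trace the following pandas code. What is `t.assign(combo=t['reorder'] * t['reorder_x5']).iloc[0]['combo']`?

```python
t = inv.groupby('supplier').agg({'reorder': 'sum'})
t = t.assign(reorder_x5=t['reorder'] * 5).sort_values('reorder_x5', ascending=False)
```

233280

group by supplier, sum of reorder:
          reorder
supplier         
Globex        184
Umbra         216
Vertex        168
add column reorder_x5 = t['reorder'] * 5:
          reorder  reorder_x5
supplier                     
Globex        184         920
Umbra         216        1080
Vertex        168         840
sort by reorder_x5 descending:
          reorder  reorder_x5
supplier                     
Umbra         216        1080
Globex        184         920
Vertex        168         840
add column combo = t['reorder'] * t['reorder_x5']:
          reorder  reorder_x5   combo
supplier                             
Umbra         216        1080  233280
Globex        184         920  169280
Vertex        168         840  141120
Reading off the value at position 0, column 'combo', we get 233280.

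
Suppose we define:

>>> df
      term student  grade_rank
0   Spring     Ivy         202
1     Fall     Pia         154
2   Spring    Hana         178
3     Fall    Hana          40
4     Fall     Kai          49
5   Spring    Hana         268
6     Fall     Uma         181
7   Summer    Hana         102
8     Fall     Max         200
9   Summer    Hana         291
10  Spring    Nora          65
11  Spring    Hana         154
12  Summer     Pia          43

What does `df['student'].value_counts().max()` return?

value_counts of student:
student
Hana    6
Pia     2
Ivy     1
Kai     1
Uma     1
Max     1
Nora    1
Name: count, dtype: int64
Then the max of the resulting series: 6

6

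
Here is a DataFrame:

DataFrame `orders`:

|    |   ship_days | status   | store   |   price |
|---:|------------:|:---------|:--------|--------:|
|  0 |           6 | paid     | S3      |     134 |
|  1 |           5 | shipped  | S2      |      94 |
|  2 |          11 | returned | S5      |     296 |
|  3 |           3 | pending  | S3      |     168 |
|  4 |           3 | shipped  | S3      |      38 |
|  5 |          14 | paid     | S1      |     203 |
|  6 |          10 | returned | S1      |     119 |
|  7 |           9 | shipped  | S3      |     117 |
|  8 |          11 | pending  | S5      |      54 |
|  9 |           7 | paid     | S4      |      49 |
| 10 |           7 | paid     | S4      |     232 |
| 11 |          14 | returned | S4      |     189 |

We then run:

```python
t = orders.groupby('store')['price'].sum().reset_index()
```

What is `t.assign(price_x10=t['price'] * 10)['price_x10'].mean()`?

group by store, sum of price:
store
S1    322
S2     94
S3    457
S4    470
S5    350
Name: price, dtype: int64
reset_index():
  store  price
0    S1    322
1    S2     94
2    S3    457
3    S4    470
4    S5    350
add column price_x10 = t['price'] * 10:
  store  price  price_x10
0    S1    322       3220
1    S2     94        940
2    S3    457       4570
3    S4    470       4700
4    S5    350       3500
The mean of column 'price_x10' is 3386.0.

3386.0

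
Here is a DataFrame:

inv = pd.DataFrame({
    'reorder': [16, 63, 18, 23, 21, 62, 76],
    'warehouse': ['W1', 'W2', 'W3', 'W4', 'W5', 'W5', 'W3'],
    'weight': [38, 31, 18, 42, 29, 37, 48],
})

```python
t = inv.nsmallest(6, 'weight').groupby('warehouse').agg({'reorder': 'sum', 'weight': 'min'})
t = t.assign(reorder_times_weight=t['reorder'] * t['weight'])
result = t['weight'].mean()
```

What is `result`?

take 6 rows with smallest weight:
   reorder warehouse  weight
2       18        W3      18
4       21        W5      29
1       63        W2      31
5       62        W5      37
0       16        W1      38
3       23        W4      42
group by warehouse: sum(reorder), min(weight):
           reorder  weight
warehouse                 
W1              16      38
W2              63      31
W3              18      18
W4              23      42
W5              83      29
add column reorder_times_weight = t['reorder'] * t['weight']:
           reorder  weight  reorder_times_weight
warehouse                                       
W1              16      38                   608
W2              63      31                  1953
W3              18      18                   324
W4              23      42                   966
W5              83      29                  2407
mean of column 'weight' → 31.6

31.6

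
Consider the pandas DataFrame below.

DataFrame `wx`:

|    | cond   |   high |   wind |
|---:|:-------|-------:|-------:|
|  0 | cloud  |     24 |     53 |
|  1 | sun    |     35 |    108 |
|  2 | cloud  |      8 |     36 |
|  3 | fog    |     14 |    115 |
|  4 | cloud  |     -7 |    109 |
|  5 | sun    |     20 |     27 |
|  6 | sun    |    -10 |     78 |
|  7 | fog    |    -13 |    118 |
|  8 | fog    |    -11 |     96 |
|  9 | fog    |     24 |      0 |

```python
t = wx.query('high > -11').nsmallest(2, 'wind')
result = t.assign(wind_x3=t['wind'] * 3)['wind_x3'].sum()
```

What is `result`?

81

filter rows where high > -11:
    cond  high  wind
0  cloud    24    53
1    sun    35   108
2  cloud     8    36
3    fog    14   115
4  cloud    -7   109
5    sun    20    27
6    sun   -10    78
9    fog    24     0
take 2 rows with smallest wind:
  cond  high  wind
9  fog    24     0
5  sun    20    27
add column wind_x3 = t['wind'] * 3:
  cond  high  wind  wind_x3
9  fog    24     0        0
5  sun    20    27       81
So sum() = 81.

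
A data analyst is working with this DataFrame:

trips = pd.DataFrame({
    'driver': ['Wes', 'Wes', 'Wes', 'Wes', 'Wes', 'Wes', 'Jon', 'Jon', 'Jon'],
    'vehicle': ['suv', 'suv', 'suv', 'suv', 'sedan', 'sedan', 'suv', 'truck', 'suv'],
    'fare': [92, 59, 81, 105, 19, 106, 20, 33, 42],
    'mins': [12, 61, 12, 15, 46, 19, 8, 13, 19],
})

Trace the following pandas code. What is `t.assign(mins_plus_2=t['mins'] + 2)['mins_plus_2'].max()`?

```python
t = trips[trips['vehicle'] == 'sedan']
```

filter rows where vehicle == 'sedan':
  driver vehicle  fare  mins
4    Wes   sedan    19    46
5    Wes   sedan   106    19
add column mins_plus_2 = t['mins'] + 2:
  driver vehicle  fare  mins  mins_plus_2
4    Wes   sedan    19    46           48
5    Wes   sedan   106    19           21
Hence 48.

48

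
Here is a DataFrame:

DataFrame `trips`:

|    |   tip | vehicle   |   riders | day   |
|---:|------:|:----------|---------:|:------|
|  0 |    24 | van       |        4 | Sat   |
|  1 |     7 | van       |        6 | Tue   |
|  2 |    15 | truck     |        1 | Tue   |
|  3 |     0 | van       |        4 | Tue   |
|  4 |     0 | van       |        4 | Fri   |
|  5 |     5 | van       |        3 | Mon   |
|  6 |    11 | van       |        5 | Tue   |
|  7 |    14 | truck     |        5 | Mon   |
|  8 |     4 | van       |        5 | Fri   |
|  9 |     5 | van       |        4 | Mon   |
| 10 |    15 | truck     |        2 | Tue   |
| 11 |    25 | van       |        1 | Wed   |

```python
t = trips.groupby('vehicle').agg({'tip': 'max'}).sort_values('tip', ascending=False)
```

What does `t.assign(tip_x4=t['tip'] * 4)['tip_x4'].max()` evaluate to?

group by vehicle, max of tip:
         tip
vehicle     
truck     15
van       25
sort by tip descending:
         tip
vehicle     
van       25
truck     15
add column tip_x4 = t['tip'] * 4:
         tip  tip_x4
vehicle             
van       25     100
truck     15      60
The max of column 'tip_x4' is 100.

100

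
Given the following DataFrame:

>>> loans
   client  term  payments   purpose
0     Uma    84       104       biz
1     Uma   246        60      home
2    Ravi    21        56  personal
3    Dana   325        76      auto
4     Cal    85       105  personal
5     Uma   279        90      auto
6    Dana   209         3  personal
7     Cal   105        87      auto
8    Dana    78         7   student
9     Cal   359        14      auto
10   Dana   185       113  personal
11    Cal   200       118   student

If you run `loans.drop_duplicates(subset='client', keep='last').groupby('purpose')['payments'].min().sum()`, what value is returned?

drop duplicate client (keep=last):
   client  term  payments   purpose
2    Ravi    21        56  personal
5     Uma   279        90      auto
10   Dana   185       113  personal
11    Cal   200       118   student
group by purpose, min of payments:
purpose
auto         90
personal     56
student     118
Name: payments, dtype: int64
The sum of the resulting series is 264.

264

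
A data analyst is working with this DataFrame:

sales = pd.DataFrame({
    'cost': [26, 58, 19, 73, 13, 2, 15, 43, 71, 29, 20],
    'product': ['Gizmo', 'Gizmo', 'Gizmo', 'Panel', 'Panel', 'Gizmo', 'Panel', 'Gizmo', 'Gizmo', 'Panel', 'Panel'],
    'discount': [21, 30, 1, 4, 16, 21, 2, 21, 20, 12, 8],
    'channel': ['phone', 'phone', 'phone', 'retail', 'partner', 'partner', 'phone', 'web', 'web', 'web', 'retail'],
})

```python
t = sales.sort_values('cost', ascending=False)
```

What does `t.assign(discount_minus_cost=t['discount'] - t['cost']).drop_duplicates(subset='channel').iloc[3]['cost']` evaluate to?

sort by cost descending:
    cost product  discount  channel
3     73   Panel         4   retail
8     71   Gizmo        20      web
1     58   Gizmo        30    phone
7     43   Gizmo        21      web
9     29   Panel        12      web
0     26   Gizmo        21    phone
10    20   Panel         8   retail
2     19   Gizmo         1    phone
6     15   Panel         2    phone
4     13   Panel        16  partner
5      2   Gizmo        21  partner
add column discount_minus_cost = t['discount'] - t['cost']:
    cost product  discount  channel  discount_minus_cost
3     73   Panel         4   retail                  -69
8     71   Gizmo        20      web                  -51
1     58   Gizmo        30    phone                  -28
7     43   Gizmo        21      web                  -22
9     29   Panel        12      web                  -17
0     26   Gizmo        21    phone                   -5
10    20   Panel         8   retail                  -12
2     19   Gizmo         1    phone                  -18
6     15   Panel         2    phone                  -13
4     13   Panel        16  partner                    3
5      2   Gizmo        21  partner                   19
drop duplicate channel (keep=first):
   cost product  discount  channel  discount_minus_cost
3    73   Panel         4   retail                  -69
8    71   Gizmo        20      web                  -51
1    58   Gizmo        30    phone                  -28
4    13   Panel        16  partner                    3

13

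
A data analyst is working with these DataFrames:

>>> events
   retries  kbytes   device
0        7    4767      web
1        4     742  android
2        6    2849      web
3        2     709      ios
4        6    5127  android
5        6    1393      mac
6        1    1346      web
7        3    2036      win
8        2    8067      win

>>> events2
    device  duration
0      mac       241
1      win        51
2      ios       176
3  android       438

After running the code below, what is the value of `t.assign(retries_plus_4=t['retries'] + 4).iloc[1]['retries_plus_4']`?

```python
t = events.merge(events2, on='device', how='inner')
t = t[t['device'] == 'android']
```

10

merge on 'device' (how='inner') → 6 rows:
   retries  kbytes   device  duration
0        4     742  android       438
1        2     709      ios       176
2        6    5127  android       438
3        6    1393      mac       241
4        3    2036      win        51
5        2    8067      win        51
filter rows where device == 'android':
   retries  kbytes   device  duration
0        4     742  android       438
2        6    5127  android       438
add column retries_plus_4 = t['retries'] + 4:
   retries  kbytes   device  duration  retries_plus_4
0        4     742  android       438               8
2        6    5127  android       438              10
The value at position 1, column 'retries_plus_4' is 10.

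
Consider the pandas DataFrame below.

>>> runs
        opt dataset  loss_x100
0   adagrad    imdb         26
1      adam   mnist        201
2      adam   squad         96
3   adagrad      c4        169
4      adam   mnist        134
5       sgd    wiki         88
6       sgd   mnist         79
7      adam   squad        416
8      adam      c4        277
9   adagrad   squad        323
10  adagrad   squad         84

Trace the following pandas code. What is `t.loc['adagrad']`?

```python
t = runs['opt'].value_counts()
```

value_counts of opt:
opt
adam       5
adagrad    4
sgd        2
Name: count, dtype: int64

4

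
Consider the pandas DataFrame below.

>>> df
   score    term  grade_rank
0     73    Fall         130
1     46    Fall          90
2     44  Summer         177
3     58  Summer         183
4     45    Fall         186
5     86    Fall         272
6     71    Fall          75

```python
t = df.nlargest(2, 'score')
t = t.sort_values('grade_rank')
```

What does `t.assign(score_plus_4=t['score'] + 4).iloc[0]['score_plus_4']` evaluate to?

77

take 2 rows with largest score:
   score  term  grade_rank
5     86  Fall         272
0     73  Fall         130
sort by grade_rank:
   score  term  grade_rank
0     73  Fall         130
5     86  Fall         272
add column score_plus_4 = t['score'] + 4:
   score  term  grade_rank  score_plus_4
0     73  Fall         130            77
5     86  Fall         272            90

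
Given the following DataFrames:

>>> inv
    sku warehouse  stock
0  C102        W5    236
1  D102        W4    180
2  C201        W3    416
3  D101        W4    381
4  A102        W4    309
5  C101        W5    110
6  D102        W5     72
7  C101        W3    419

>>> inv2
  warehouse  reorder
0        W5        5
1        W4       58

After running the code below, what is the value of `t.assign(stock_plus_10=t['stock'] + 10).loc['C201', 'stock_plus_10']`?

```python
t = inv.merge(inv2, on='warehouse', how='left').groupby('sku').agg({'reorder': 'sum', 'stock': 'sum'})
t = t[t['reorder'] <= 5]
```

426

merge on 'warehouse' (how='left') → 8 rows:
    sku warehouse  stock  reorder
0  C102        W5    236      5.0
1  D102        W4    180     58.0
2  C201        W3    416      NaN
3  D101        W4    381     58.0
4  A102        W4    309     58.0
5  C101        W5    110      5.0
6  D102        W5     72      5.0
7  C101        W3    419      NaN
group by sku: sum(reorder), sum(stock):
      reorder  stock
sku                 
A102     58.0    309
C101      5.0    529
C102      5.0    236
C201      0.0    416
D101     58.0    381
D102     63.0    252
filter rows where reorder <= 5:
      reorder  stock
sku                 
C101      5.0    529
C102      5.0    236
C201      0.0    416
add column stock_plus_10 = t['stock'] + 10:
      reorder  stock  stock_plus_10
sku                                
C101      5.0    529            539
C102      5.0    236            246
C201      0.0    416            426
Taking the value at row 'C201', column 'stock_plus_10' gives 426.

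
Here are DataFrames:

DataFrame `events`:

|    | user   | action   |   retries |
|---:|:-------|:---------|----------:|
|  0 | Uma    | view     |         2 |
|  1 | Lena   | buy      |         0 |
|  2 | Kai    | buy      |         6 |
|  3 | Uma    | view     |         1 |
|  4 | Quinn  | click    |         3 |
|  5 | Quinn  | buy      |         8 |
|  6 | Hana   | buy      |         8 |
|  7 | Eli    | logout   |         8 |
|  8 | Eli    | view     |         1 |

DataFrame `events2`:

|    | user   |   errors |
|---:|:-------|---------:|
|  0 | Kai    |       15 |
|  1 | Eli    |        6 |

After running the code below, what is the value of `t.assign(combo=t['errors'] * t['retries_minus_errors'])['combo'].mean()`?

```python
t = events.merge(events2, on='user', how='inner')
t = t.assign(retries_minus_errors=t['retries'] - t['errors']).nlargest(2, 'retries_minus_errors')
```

-9.0

merge on 'user' (how='inner') → 3 rows:
  user  action  retries  errors
0  Kai     buy        6      15
1  Eli  logout        8       6
2  Eli    view        1       6
add column retries_minus_errors = t['retries'] - t['errors']:
  user  action  retries  errors  retries_minus_errors
0  Kai     buy        6      15                    -9
1  Eli  logout        8       6                     2
2  Eli    view        1       6                    -5
take 2 rows with largest retries_minus_errors:
  user  action  retries  errors  retries_minus_errors
1  Eli  logout        8       6                     2
2  Eli    view        1       6                    -5
add column combo = t['errors'] * t['retries_minus_errors']:
  user  action  retries  errors  retries_minus_errors  combo
1  Eli  logout        8       6                     2     12
2  Eli    view        1       6                    -5    -30
Hence -9.0.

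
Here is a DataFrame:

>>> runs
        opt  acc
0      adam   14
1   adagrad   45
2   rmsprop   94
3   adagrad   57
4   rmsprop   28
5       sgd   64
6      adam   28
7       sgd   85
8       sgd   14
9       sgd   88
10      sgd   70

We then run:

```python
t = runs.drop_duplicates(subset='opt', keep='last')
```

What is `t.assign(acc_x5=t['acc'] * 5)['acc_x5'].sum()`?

drop duplicate opt (keep=last):
        opt  acc
3   adagrad   57
4   rmsprop   28
6      adam   28
10      sgd   70
add column acc_x5 = t['acc'] * 5:
        opt  acc  acc_x5
3   adagrad   57     285
4   rmsprop   28     140
6      adam   28     140
10      sgd   70     350
Then the sum of column 'acc_x5': 915

915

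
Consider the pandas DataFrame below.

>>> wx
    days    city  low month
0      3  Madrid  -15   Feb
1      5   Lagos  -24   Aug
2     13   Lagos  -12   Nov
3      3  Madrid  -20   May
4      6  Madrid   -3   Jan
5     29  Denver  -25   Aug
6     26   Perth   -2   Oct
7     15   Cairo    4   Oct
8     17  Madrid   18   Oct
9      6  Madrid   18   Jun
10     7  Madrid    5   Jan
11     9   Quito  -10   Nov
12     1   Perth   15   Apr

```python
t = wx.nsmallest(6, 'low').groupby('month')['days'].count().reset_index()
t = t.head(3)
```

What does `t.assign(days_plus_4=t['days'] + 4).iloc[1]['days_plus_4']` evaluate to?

take 6 rows with smallest low:
    days    city  low month
5     29  Denver  -25   Aug
1      5   Lagos  -24   Aug
3      3  Madrid  -20   May
0      3  Madrid  -15   Feb
2     13   Lagos  -12   Nov
11     9   Quito  -10   Nov
group by month, count of days:
month
Aug    2
Feb    1
May    1
Nov    2
Name: days, dtype: int64
reset_index():
  month  days
0   Aug     2
1   Feb     1
2   May     1
3   Nov     2
take first 3 rows:
  month  days
0   Aug     2
1   Feb     1
2   May     1
add column days_plus_4 = t['days'] + 4:
  month  days  days_plus_4
0   Aug     2            6
1   Feb     1            5
2   May     1            5
So iloc[1]['days_plus_4'] = 5.

5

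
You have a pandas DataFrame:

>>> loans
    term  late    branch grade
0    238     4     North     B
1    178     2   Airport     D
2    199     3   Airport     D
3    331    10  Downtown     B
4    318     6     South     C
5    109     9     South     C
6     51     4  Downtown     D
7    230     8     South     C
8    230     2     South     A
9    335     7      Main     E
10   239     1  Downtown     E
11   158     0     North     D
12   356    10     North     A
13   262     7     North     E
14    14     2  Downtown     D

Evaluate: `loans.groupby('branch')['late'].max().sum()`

group by branch, max of late:
branch
Airport      3
Downtown    10
Main         7
North       10
South        9
Name: late, dtype: int64

39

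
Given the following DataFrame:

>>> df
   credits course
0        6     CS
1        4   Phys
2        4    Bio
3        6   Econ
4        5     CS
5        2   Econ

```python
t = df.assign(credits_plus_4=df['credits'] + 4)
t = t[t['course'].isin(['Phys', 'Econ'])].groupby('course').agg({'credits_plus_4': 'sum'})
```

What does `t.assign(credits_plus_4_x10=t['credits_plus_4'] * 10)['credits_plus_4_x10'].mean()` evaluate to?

120.0

add column credits_plus_4 = df['credits'] + 4:
   credits course  credits_plus_4
0        6     CS              10
1        4   Phys               8
2        4    Bio               8
3        6   Econ              10
4        5     CS               9
5        2   Econ               6
filter rows where course in ['Phys', 'Econ']:
   credits course  credits_plus_4
1        4   Phys               8
3        6   Econ              10
5        2   Econ               6
group by course, sum of credits_plus_4:
        credits_plus_4
course                
Econ                16
Phys                 8
add column credits_plus_4_x10 = t['credits_plus_4'] * 10:
        credits_plus_4  credits_plus_4_x10
course                                    
Econ                16                 160
Phys                 8                  80
Finally, mean of column 'credits_plus_4_x10' = 120.0.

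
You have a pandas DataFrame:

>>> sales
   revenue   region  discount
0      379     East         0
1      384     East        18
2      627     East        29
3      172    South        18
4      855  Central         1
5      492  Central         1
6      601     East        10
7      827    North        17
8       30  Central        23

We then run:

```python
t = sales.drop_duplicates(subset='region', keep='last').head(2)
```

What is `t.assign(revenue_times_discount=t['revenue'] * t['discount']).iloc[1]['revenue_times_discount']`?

drop duplicate region (keep=last):
   revenue   region  discount
3      172    South        18
6      601     East        10
7      827    North        17
8       30  Central        23
take first 2 rows:
   revenue region  discount
3      172  South        18
6      601   East        10
add column revenue_times_discount = t['revenue'] * t['discount']:
   revenue region  discount  revenue_times_discount
3      172  South        18                    3096
6      601   East        10                    6010

6010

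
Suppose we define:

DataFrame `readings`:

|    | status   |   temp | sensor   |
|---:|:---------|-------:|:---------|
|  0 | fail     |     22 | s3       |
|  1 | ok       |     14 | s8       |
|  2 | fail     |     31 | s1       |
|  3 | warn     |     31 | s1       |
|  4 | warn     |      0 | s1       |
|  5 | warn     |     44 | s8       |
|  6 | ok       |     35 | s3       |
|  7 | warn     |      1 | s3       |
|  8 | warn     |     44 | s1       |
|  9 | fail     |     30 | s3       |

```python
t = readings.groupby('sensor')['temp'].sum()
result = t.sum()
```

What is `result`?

group by sensor, sum of temp:
sensor
s1    106
s3     88
s8     58
Name: temp, dtype: int64
Reading off the sum of the resulting series, we get 252.

252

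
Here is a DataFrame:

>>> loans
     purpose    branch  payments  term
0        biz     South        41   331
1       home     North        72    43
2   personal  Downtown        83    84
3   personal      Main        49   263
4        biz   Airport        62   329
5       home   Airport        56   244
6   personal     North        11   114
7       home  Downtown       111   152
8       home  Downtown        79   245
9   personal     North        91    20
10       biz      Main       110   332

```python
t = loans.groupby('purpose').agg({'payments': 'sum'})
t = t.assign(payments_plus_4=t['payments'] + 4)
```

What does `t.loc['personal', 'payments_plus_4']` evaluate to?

group by purpose, sum of payments:
          payments
purpose           
biz            213
home           318
personal       234
add column payments_plus_4 = t['payments'] + 4:
          payments  payments_plus_4
purpose                            
biz            213              217
home           318              322
personal       234              238
The value at row 'personal', column 'payments_plus_4' is 238.

238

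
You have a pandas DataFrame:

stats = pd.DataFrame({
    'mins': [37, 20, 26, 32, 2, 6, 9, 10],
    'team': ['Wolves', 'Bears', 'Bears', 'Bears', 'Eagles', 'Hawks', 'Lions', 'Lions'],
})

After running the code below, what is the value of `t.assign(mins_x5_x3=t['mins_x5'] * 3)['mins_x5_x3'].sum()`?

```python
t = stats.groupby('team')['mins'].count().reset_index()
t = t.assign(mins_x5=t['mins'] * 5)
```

120

group by team, count of mins:
team
Bears     3
Eagles    1
Hawks     1
Lions     2
Wolves    1
Name: mins, dtype: int64
reset_index():
     team  mins
0   Bears     3
1  Eagles     1
2   Hawks     1
3   Lions     2
4  Wolves     1
add column mins_x5 = t['mins'] * 5:
     team  mins  mins_x5
0   Bears     3       15
1  Eagles     1        5
2   Hawks     1        5
3   Lions     2       10
4  Wolves     1        5
add column mins_x5_x3 = t['mins_x5'] * 3:
     team  mins  mins_x5  mins_x5_x3
0   Bears     3       15          45
1  Eagles     1        5          15
2   Hawks     1        5          15
3   Lions     2       10          30
4  Wolves     1        5          15
The sum of column 'mins_x5_x3' is 120.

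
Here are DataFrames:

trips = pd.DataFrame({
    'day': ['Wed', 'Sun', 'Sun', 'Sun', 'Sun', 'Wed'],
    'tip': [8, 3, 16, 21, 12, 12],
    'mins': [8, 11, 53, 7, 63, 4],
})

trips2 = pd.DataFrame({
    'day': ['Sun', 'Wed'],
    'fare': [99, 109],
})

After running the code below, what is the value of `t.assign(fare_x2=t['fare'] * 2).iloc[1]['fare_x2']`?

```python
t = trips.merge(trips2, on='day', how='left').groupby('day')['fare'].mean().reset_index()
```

218.0

merge on 'day' (how='left') → 6 rows:
   day  tip  mins  fare
0  Wed    8     8   109
1  Sun    3    11    99
2  Sun   16    53    99
3  Sun   21     7    99
4  Sun   12    63    99
5  Wed   12     4   109
group by day, mean of fare:
day
Sun     99.0
Wed    109.0
Name: fare, dtype: float64
reset_index():
   day   fare
0  Sun   99.0
1  Wed  109.0
add column fare_x2 = t['fare'] * 2:
   day   fare  fare_x2
0  Sun   99.0    198.0
1  Wed  109.0    218.0
Finally, value at position 1, column 'fare_x2' = 218.0.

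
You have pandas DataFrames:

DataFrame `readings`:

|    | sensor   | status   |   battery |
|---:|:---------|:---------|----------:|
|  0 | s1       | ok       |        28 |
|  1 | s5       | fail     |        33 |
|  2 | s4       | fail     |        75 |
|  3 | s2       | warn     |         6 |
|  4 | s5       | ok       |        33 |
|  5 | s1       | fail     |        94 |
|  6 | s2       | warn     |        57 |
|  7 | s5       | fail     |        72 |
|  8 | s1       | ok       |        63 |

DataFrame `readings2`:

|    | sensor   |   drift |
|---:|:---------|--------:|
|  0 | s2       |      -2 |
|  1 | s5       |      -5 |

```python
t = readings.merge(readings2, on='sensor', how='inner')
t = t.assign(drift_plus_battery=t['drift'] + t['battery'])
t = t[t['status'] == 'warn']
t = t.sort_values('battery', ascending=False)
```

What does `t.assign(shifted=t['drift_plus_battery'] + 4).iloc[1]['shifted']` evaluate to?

merge on 'sensor' (how='inner') → 5 rows:
  sensor status  battery  drift
0     s5   fail       33     -5
1     s2   warn        6     -2
2     s5     ok       33     -5
3     s2   warn       57     -2
4     s5   fail       72     -5
add column drift_plus_battery = t['drift'] + t['battery']:
  sensor status  battery  drift  drift_plus_battery
0     s5   fail       33     -5                  28
1     s2   warn        6     -2                   4
2     s5     ok       33     -5                  28
3     s2   warn       57     -2                  55
4     s5   fail       72     -5                  67
filter rows where status == 'warn':
  sensor status  battery  drift  drift_plus_battery
1     s2   warn        6     -2                   4
3     s2   warn       57     -2                  55
sort by battery descending:
  sensor status  battery  drift  drift_plus_battery
3     s2   warn       57     -2                  55
1     s2   warn        6     -2                   4
add column shifted = t['drift_plus_battery'] + 4:
  sensor status  battery  drift  drift_plus_battery  shifted
3     s2   warn       57     -2                  55       59
1     s2   warn        6     -2                   4        8
Finally, value at position 1, column 'shifted' = 8.

8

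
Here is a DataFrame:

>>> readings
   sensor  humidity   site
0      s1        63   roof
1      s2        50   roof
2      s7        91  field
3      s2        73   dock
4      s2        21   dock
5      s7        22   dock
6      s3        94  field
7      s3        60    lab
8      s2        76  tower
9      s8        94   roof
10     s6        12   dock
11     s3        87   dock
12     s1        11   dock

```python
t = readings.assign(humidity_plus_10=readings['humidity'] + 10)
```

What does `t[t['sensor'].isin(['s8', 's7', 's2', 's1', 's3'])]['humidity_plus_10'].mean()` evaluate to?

add column humidity_plus_10 = readings['humidity'] + 10:
   sensor  humidity   site  humidity_plus_10
0      s1        63   roof                73
1      s2        50   roof                60
2      s7        91  field               101
3      s2        73   dock                83
4      s2        21   dock                31
5      s7        22   dock                32
6      s3        94  field               104
7      s3        60    lab                70
8      s2        76  tower                86
9      s8        94   roof               104
10     s6        12   dock                22
11     s3        87   dock                97
12     s1        11   dock                21
filter rows where sensor in ['s8', 's7', 's2', 's1', 's3']:
   sensor  humidity   site  humidity_plus_10
0      s1        63   roof                73
1      s2        50   roof                60
2      s7        91  field               101
3      s2        73   dock                83
4      s2        21   dock                31
5      s7        22   dock                32
6      s3        94  field               104
7      s3        60    lab                70
8      s2        76  tower                86
9      s8        94   roof               104
11     s3        87   dock                97
12     s1        11   dock                21
Reading off the mean of column 'humidity_plus_10', we get 71.8333333333.

71.8333333333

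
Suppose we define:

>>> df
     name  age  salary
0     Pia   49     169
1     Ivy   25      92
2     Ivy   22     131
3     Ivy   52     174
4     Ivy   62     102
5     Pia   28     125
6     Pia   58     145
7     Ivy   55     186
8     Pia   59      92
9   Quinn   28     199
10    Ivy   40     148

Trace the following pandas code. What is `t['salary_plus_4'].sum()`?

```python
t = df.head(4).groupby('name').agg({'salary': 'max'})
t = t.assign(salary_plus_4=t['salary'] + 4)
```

take first 4 rows:
  name  age  salary
0  Pia   49     169
1  Ivy   25      92
2  Ivy   22     131
3  Ivy   52     174
group by name, max of salary:
      salary
name        
Ivy      174
Pia      169
add column salary_plus_4 = t['salary'] + 4:
      salary  salary_plus_4
name                       
Ivy      174            178
Pia      169            173
Finally, sum of column 'salary_plus_4' = 351.

351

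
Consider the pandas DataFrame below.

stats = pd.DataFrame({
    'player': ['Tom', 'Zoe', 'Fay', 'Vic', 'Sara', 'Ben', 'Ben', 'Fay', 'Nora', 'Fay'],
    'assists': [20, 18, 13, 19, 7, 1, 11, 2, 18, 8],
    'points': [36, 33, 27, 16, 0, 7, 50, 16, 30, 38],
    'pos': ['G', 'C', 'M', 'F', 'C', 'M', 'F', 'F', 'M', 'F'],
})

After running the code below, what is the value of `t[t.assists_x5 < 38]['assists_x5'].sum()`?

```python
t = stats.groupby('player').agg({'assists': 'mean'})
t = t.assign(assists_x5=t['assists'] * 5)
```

65.0

group by player, mean of assists:
          assists
player           
Ben      6.000000
Fay      7.666667
Nora    18.000000
Sara     7.000000
Tom     20.000000
Vic     19.000000
Zoe     18.000000
add column assists_x5 = t['assists'] * 5:
          assists  assists_x5
player                       
Ben      6.000000   30.000000
Fay      7.666667   38.333333
Nora    18.000000   90.000000
Sara     7.000000   35.000000
Tom     20.000000  100.000000
Vic     19.000000   95.000000
Zoe     18.000000   90.000000
filter rows where assists_x5 < 38:
        assists  assists_x5
player                     
Ben         6.0        30.0
Sara        7.0        35.0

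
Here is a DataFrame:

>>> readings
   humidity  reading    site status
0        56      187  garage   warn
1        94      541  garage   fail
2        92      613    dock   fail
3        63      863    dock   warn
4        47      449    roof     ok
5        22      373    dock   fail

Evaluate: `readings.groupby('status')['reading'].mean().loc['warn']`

group by status, mean of reading:
status
fail    509.0
ok      449.0
warn    525.0
Name: reading, dtype: float64

525.0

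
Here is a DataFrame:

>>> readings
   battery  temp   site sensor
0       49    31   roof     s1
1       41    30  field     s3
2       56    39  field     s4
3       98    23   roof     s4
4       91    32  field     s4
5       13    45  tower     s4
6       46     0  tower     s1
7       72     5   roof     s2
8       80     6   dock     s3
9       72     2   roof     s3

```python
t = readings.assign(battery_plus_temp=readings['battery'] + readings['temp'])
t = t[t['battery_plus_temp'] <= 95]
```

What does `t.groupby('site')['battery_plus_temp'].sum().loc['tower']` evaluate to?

104

add column battery_plus_temp = readings['battery'] + readings['temp']:
   battery  temp   site sensor  battery_plus_temp
0       49    31   roof     s1                 80
1       41    30  field     s3                 71
2       56    39  field     s4                 95
3       98    23   roof     s4                121
4       91    32  field     s4                123
5       13    45  tower     s4                 58
6       46     0  tower     s1                 46
7       72     5   roof     s2                 77
8       80     6   dock     s3                 86
9       72     2   roof     s3                 74
filter rows where battery_plus_temp <= 95:
   battery  temp   site sensor  battery_plus_temp
0       49    31   roof     s1                 80
1       41    30  field     s3                 71
2       56    39  field     s4                 95
5       13    45  tower     s4                 58
6       46     0  tower     s1                 46
7       72     5   roof     s2                 77
8       80     6   dock     s3                 86
9       72     2   roof     s3                 74
group by site, sum of battery_plus_temp:
site
dock      86
field    166
roof     231
tower    104
Name: battery_plus_temp, dtype: int64
The value at index 'tower' is 104.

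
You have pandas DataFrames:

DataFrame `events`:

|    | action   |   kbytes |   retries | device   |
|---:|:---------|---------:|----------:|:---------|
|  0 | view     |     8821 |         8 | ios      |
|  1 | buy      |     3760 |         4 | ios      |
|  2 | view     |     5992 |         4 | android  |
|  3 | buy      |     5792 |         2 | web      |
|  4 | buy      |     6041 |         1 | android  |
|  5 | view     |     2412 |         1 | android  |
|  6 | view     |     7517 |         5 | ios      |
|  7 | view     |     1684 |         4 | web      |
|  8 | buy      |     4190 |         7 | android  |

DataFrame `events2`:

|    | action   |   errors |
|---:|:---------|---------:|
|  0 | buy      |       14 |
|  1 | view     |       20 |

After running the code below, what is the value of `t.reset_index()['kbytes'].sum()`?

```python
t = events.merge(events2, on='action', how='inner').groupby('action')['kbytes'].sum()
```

merge on 'action' (how='inner') → 9 rows:
  action  kbytes  retries   device  errors
0   view    8821        8      ios      20
1    buy    3760        4      ios      14
2   view    5992        4  android      20
3    buy    5792        2      web      14
4    buy    6041        1  android      14
5   view    2412        1  android      20
6   view    7517        5      ios      20
7   view    1684        4      web      20
8    buy    4190        7  android      14
group by action, sum of kbytes:
action
buy     19783
view    26426
Name: kbytes, dtype: int64
reset_index():
  action  kbytes
0    buy   19783
1   view   26426
Hence 46209.

46209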